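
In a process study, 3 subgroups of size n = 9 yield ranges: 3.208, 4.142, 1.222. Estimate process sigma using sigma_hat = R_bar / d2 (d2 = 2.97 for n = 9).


R_bar = (3.208 + 4.142 + 1.222) / 3
R_bar = 8.572 / 3 = 2.8573333
sigma_hat = R_bar / d2 = 2.8573333 / 2.97 = 0.9621

0.9621


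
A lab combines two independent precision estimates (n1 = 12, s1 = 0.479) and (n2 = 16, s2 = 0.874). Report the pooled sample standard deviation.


s_p = sqrt(((n1-1)*s1^2 + (n2-1)*s2^2) / (n1+n2-2))
numerator = (12-1)*0.479^2 + (16-1)*0.874^2 = 2.523851 + 11.45814 = 13.981991
denominator = 12 + 16 - 2 = 26
s_p^2 = 13.981991 / 26 = 0.53776888
s_p = sqrt(0.53776888) = 0.7333

0.7333


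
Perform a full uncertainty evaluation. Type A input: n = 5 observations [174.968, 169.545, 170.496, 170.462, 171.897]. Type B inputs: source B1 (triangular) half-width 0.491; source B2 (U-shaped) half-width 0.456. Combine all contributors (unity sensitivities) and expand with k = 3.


mean = (174.968 + 169.545 + 170.496 + 170.462 + 171.897) / 5 = 171.4736
s = sqrt(sum((x - mean)^2)/(n-1)) = 2.1265367
u_A = s / sqrt(n) = 2.1265367 / sqrt(5) = 0.95101612
u_B1 = 0.491 / sqrt(6) = 0.20044991
u_B2 = 0.456 / sqrt(2) = 0.32244069
uc = sqrt(0.95101612^2 + 0.20044991^2 + 0.32244069^2) = 1.0240019
U = k * uc = 3 * 1.0240019
U = 3.0720

3.0720


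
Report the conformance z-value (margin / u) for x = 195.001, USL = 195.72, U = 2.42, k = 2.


u = U / k = 2.42 / 2 = 1.21
margin = |USL - x| = |195.72 - 195.001| = 0.719
z = margin / u = 0.719 / 1.21
z = 0.5942

0.5942


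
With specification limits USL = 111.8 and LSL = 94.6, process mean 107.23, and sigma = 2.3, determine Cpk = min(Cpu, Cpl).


Cpu = (USL - mean) / (3*sigma) = (111.8 - 107.23) / (3*2.3) = 0.6623
Cpl = (mean - LSL) / (3*sigma) = (107.23 - 94.6) / (3*2.3) = 1.8304
Cpk = min(Cpu, Cpl) = 0.6623

0.6623


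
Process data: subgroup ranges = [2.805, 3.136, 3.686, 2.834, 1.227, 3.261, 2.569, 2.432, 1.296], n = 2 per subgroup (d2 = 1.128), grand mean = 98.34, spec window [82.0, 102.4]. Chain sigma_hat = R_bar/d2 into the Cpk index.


R_bar = (2.805 + 3.136 + 3.686 + 2.834 + 1.227 + 3.261 + 2.569 + 2.432 + 1.296) / 9 = 2.5828889
sigma = R_bar / d2 = 2.5828889 / 1.128 = 2.2897951
Cp = (USL - LSL)/(6*sigma) = (102.4 - 82.0)/(6*2.2897951) = 1.4848
Cpu = (102.4 - 98.34)/(3*2.2897951) = 0.5910
Cpl = (98.34 - 82.0)/(3*2.2897951) = 2.3787
Cpk = min(Cpu, Cpl) = 0.5910

0.5910


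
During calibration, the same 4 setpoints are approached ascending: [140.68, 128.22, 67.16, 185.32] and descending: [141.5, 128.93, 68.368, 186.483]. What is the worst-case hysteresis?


|140.68 - 141.5| = 0.8200
|128.22 - 128.93| = 0.7100
|67.16 - 68.368| = 1.2080
|185.32 - 186.483| = 1.1630
hysteresis = max(diffs) = 1.2080

1.2080


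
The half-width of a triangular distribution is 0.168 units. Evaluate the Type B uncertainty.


u_B = half_width / sqrt(6)
u_B = 0.168 / 2.4494897
u_B = 0.0686

0.0686


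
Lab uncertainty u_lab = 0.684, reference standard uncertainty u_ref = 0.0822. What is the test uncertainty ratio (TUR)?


TUR = u_lab / u_ref
= 0.684 / 0.0822
= 8.3212

8.3212


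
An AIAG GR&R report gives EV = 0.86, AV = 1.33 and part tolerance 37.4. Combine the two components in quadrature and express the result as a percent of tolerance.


GRR = sqrt(EV^2 + AV^2) = sqrt(0.86^2 + 1.33^2) = 1.5838245
%GRR = GRR / tol * 100 = 1.5838245 / 37.4 * 100
%GRR = 4.2348

4.2348


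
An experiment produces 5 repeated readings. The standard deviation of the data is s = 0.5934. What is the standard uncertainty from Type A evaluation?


u_A = s / sqrt(n)
u_A = 0.5934 / sqrt(5)
u_A = 0.5934 / 2.236068
u_A = 0.2654

0.2654


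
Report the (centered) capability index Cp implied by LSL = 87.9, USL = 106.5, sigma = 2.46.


Cp = (USL - LSL) / (6 * sigma)
= (106.5 - 87.9) / (6 * 2.46)
= 18.6000 / 14.7600
= 1.2602

1.2602


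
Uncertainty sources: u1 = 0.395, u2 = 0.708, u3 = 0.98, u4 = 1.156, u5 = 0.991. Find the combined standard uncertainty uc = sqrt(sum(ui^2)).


uc = sqrt(0.395^2 + 0.708^2 + 0.98^2 + 1.156^2 + 0.991^2)
uc = sqrt(3.936106)
uc = 1.9840

1.9840


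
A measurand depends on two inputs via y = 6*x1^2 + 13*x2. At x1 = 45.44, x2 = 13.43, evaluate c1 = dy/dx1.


y = 6*x1^2 + 13*x2
dy/dx1 = 2*6*x1
Evaluate at x1 = 45.44: c1 = 12 * 45.44
c1 = 545.2800

545.2800


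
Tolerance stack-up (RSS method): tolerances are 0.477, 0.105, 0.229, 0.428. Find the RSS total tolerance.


RSS = sqrt(0.477^2 + 0.105^2 + 0.229^2 + 0.428^2)
= sqrt(0.474179)
= 0.6886

0.6886


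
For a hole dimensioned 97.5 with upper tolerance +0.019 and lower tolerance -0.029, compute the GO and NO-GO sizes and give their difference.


GO = nominal - lower_tol (smallest hole = maximum material condition)
GO = 97.5 - 0.029 = 97.471
NO-GO = nominal + upper_tol (largest hole = least material condition)
NO-GO = 97.5 + 0.019 = 97.519
spread = NO-GO - GO = 97.519 - 97.471 = 0.0480

0.0480


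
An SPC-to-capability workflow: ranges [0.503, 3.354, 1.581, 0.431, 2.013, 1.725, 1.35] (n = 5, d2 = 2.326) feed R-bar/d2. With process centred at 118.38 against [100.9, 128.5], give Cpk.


R_bar = (0.503 + 3.354 + 1.581 + 0.431 + 2.013 + 1.725 + 1.35) / 7 = 1.5652857
sigma = R_bar / d2 = 1.5652857 / 2.326 = 0.67295172
Cp = (USL - LSL)/(6*sigma) = (128.5 - 100.9)/(6*0.67295172) = 6.8356
Cpu = (128.5 - 118.38)/(3*0.67295172) = 5.0127
Cpl = (118.38 - 100.9)/(3*0.67295172) = 8.6584
Cpk = min(Cpu, Cpl) = 5.0127

5.0127


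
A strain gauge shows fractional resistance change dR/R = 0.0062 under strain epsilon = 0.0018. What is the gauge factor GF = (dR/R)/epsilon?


GF = (dR/R) / epsilon
= 0.0062 / 0.0018
= 3.4444

3.4444


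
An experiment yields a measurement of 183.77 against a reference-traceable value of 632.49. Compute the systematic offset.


Systematic error = measured - true
= 183.77 - 632.49
= -448.7200

-448.7200


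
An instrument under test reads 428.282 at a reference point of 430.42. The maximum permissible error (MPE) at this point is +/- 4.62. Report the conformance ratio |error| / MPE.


e = indication - reference = 428.282 - 430.42 = -2.1380
|e| = 2.1380
ratio = |e| / MPE = 2.1380 / 4.62
ratio = 0.4628

0.4628


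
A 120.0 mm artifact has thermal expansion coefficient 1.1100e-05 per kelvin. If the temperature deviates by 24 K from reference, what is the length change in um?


dL = L * alpha * dT
= 120.0 * 1.1100e-05 * 24
= 0.0319680 mm
dL_um = 0.0319680 * 1000 = 31.9680 um

31.9680


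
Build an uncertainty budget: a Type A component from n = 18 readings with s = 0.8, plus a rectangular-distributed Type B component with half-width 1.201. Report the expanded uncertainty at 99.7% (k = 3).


u_A = s / sqrt(n) = 0.8 / sqrt(18) = 0.18856181
u_B = half_width / sqrt(3) = 1.201 / sqrt(3) = 0.69339767
uc = sqrt(u_A^2 + u_B^2) = sqrt(0.18856181^2 + 0.69339767^2) = 0.71857907
U = k * uc = 3 * 0.71857907
U = 2.1557

2.1557


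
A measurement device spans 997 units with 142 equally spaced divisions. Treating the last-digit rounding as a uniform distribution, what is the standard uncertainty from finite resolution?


resolution = range / divisions
resolution = 997 / 142 = 7.0211268
u_res = resolution / (2*sqrt(3))
u_res = 7.0211268 / 3.4641016
u_res = 2.0268

2.0268


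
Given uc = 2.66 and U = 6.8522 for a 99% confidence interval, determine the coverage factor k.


k = U / uc
k = 6.8522 / 2.66
k = 2.576

2.576


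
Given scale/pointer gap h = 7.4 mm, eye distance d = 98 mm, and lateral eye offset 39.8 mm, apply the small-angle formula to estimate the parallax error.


error = h * offset / d
= 7.4 * 39.8 / 98
= 3.0053

3.0053


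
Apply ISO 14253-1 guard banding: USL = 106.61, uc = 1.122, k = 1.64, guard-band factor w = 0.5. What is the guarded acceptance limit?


U = k * uc = 1.64 * 1.122 = 1.84008
guard band g = w * U = 0.5 * 1.84008 = 0.92004
AL = USL - g = 106.61 - 0.92004
AL = 105.6900

105.6900


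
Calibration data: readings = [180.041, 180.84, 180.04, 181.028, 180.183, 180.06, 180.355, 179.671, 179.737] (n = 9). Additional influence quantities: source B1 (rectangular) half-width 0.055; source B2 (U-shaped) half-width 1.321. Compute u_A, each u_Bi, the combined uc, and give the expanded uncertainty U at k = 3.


mean = (180.041 + 180.84 + 180.04 + 181.028 + 180.183 + 180.06 + 180.355 + 179.671 + 179.737) / 9 = 180.2172222
s = sqrt(sum((x - mean)^2)/(n-1)) = 0.45846477
u_A = s / sqrt(n) = 0.45846477 / sqrt(9) = 0.15282159
u_B1 = 0.055 / sqrt(3) = 0.031754265
u_B2 = 1.321 / sqrt(2) = 0.93408806
uc = sqrt(0.15282159^2 + 0.031754265^2 + 0.93408806^2) = 0.94703922
U = k * uc = 3 * 0.94703922
U = 2.8411

2.8411


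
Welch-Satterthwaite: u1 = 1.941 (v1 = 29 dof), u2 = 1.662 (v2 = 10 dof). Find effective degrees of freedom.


uc = sqrt(u1^2 + u2^2) = sqrt(1.941^2 + 1.662^2) = 2.5553327
v_eff = uc^4 / (u1^4/v1 + u2^4/v2)
= 2.5553327^4 / (1.941^4/29 + 1.662^4/10)
= 42.637311 / 1.2524445
v_eff = 34.0433

34.0433


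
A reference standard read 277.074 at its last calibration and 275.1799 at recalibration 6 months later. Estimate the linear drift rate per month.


rate = (v2 - v1) / months
= (275.1799 - 277.074) / 6
= -1.8941 / 6
= -0.3157

-0.3157


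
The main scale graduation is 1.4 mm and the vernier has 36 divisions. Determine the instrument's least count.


LC = MSD / n_div
= 1.4 / 36
= 0.0389

0.0389


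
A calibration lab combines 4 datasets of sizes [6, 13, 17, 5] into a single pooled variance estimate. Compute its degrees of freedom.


nu = sum_i (n_i - 1)
nu = ((6 - 1) + (13 - 1) + (17 - 1) + (5 - 1))
nu = 5 + 12 + 16 + 4
nu = 37

37


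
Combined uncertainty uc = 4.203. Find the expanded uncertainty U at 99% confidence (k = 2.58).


U = k * uc
U = 2.58 * 4.203
U = 10.8437

10.8437


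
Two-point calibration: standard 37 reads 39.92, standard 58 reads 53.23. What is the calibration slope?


slope = (y2 - y1) / (x2 - x1)
= (53.23 - 39.92) / (58 - 37)
= 13.3100 / 21
= 0.6338

0.6338


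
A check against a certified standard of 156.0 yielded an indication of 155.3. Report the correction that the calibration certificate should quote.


Correction = standard - reading
= 156.0 - 155.3
= 0.7000

0.7000


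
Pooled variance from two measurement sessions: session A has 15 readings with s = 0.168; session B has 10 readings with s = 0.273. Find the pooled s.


s_p = sqrt(((n1-1)*s1^2 + (n2-1)*s2^2) / (n1+n2-2))
numerator = (15-1)*0.168^2 + (10-1)*0.273^2 = 0.395136 + 0.670761 = 1.065897
denominator = 15 + 10 - 2 = 23
s_p^2 = 1.065897 / 23 = 0.046343348
s_p = sqrt(0.046343348) = 0.2153

0.2153


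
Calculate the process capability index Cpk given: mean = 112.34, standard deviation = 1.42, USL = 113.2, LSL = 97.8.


Cpu = (USL - mean) / (3*sigma) = (113.2 - 112.34) / (3*1.42) = 0.2019
Cpl = (mean - LSL) / (3*sigma) = (112.34 - 97.8) / (3*1.42) = 3.4131
Cpk = min(Cpu, Cpl) = 0.2019

0.2019


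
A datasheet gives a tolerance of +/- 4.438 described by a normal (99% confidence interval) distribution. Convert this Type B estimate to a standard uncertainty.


u_B = half_width / 2.576
u_B = 4.438 / 2.576
u_B = 1.7228

1.7228


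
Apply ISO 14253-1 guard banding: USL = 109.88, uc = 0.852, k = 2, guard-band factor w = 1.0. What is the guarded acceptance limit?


U = k * uc = 2 * 0.852 = 1.704
guard band g = w * U = 1.0 * 1.704 = 1.704
AL = USL - g = 109.88 - 1.704
AL = 108.1760

108.1760


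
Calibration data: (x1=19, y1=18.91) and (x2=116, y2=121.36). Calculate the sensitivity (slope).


slope = (y2 - y1) / (x2 - x1)
= (121.36 - 18.91) / (116 - 19)
= 102.4500 / 97
= 1.0562

1.0562


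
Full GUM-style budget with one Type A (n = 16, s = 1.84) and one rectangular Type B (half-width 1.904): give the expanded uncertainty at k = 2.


u_A = s / sqrt(n) = 1.84 / sqrt(16) = 0.46
u_B = half_width / sqrt(3) = 1.904 / sqrt(3) = 1.0992749
uc = sqrt(u_A^2 + u_B^2) = sqrt(0.46^2 + 1.0992749^2) = 1.1916398
U = k * uc = 2 * 1.1916398
U = 2.3833

2.3833


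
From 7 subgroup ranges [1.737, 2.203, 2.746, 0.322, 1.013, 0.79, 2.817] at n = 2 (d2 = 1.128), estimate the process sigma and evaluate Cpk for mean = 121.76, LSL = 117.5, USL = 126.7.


R_bar = (1.737 + 2.203 + 2.746 + 0.322 + 1.013 + 0.79 + 2.817) / 7 = 1.6611429
sigma = R_bar / d2 = 1.6611429 / 1.128 = 1.4726444
Cp = (USL - LSL)/(6*sigma) = (126.7 - 117.5)/(6*1.4726444) = 1.0412
Cpu = (126.7 - 121.76)/(3*1.4726444) = 1.1182
Cpl = (121.76 - 117.5)/(3*1.4726444) = 0.9643
Cpk = min(Cpu, Cpl) = 0.9643

0.9643


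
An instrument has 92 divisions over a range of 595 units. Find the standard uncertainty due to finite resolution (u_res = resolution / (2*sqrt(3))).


resolution = range / divisions
resolution = 595 / 92 = 6.4673913
u_res = resolution / (2*sqrt(3))
u_res = 6.4673913 / 3.4641016
u_res = 1.8670

1.8670


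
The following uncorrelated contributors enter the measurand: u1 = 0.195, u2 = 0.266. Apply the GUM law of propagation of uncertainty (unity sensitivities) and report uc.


uc = sqrt(0.195^2 + 0.266^2)
uc = sqrt(0.108781)
uc = 0.3298

0.3298


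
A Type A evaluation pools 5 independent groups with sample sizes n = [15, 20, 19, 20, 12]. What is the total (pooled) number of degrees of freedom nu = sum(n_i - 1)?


nu = sum_i (n_i - 1)
nu = ((15 - 1) + (20 - 1) + (19 - 1) + (20 - 1) + (12 - 1))
nu = 14 + 19 + 18 + 19 + 11
nu = 81

81


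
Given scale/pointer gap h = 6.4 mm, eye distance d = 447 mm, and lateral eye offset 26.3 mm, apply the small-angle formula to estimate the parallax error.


error = h * offset / d
= 6.4 * 26.3 / 447
= 0.3766

0.3766


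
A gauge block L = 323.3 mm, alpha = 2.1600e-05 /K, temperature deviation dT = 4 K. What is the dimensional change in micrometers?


dL = L * alpha * dT
= 323.3 * 2.1600e-05 * 4
= 0.0279331 mm
dL_um = 0.0279331 * 1000 = 27.9331 um

27.9331


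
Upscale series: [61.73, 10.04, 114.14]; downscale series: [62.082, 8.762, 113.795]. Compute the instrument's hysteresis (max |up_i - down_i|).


|61.73 - 62.082| = 0.3520
|10.04 - 8.762| = 1.2780
|114.14 - 113.795| = 0.3450
hysteresis = max(diffs) = 1.2780

1.2780


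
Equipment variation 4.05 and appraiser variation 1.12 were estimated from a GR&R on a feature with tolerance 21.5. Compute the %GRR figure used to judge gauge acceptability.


GRR = sqrt(EV^2 + AV^2) = sqrt(4.05^2 + 1.12^2) = 4.2020114
%GRR = GRR / tol * 100 = 4.2020114 / 21.5 * 100
%GRR = 19.5442

19.5442


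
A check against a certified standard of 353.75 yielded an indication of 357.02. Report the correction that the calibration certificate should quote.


Correction = standard - reading
= 353.75 - 357.02
= -3.2700

-3.2700


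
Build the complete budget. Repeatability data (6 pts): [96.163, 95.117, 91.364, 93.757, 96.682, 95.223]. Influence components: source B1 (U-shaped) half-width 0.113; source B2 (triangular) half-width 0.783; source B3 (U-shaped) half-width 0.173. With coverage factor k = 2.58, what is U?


mean = (96.163 + 95.117 + 91.364 + 93.757 + 96.682 + 95.223) / 6 = 94.71766667
s = sqrt(sum((x - mean)^2)/(n-1)) = 1.9252212
u_A = s / sqrt(n) = 1.9252212 / sqrt(6) = 0.78596826
u_B1 = 0.113 / sqrt(2) = 0.079903066
u_B2 = 0.783 / sqrt(6) = 0.31965841
u_B3 = 0.173 / sqrt(2) = 0.12232947
uc = sqrt(0.78596826^2 + 0.079903066^2 + 0.31965841^2 + 0.12232947^2) = 0.86097422
U = k * uc = 2.58 * 0.86097422
U = 2.2213

2.2213


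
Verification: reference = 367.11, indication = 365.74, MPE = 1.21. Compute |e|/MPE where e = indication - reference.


e = indication - reference = 365.74 - 367.11 = -1.3700
|e| = 1.3700
ratio = |e| / MPE = 1.3700 / 1.21
ratio = 1.1322

1.1322


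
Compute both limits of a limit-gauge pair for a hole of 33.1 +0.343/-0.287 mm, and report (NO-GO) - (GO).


GO = nominal - lower_tol (smallest hole = maximum material condition)
GO = 33.1 - 0.287 = 32.813
NO-GO = nominal + upper_tol (largest hole = least material condition)
NO-GO = 33.1 + 0.343 = 33.443
spread = NO-GO - GO = 33.443 - 32.813 = 0.6300

0.6300


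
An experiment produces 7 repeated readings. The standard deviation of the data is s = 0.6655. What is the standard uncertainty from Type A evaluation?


u_A = s / sqrt(n)
u_A = 0.6655 / sqrt(7)
u_A = 0.6655 / 2.6457513
u_A = 0.2515

0.2515


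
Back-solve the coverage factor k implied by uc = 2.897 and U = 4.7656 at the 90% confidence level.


k = U / uc
k = 4.7656 / 2.897
k = 1.645

1.645


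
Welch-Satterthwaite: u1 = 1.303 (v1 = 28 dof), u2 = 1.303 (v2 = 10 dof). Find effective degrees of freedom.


uc = sqrt(u1^2 + u2^2) = sqrt(1.303^2 + 1.303^2) = 1.8427203
v_eff = uc^4 / (u1^4/v1 + u2^4/v2)
= 1.8427203^4 / (1.303^4/28 + 1.303^4/10)
= 11.530222 / 0.39120395
v_eff = 29.4737

29.4737


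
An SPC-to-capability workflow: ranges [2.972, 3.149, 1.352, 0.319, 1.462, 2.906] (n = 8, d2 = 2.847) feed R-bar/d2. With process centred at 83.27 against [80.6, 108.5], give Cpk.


R_bar = (2.972 + 3.149 + 1.352 + 0.319 + 1.462 + 2.906) / 6 = 2.0266667
sigma = R_bar / d2 = 2.0266667 / 2.847 = 0.71186045
Cp = (USL - LSL)/(6*sigma) = (108.5 - 80.6)/(6*0.71186045) = 6.5322
Cpu = (108.5 - 83.27)/(3*0.71186045) = 11.8141
Cpl = (83.27 - 80.6)/(3*0.71186045) = 1.2502
Cpk = min(Cpu, Cpl) = 1.2502

1.2502


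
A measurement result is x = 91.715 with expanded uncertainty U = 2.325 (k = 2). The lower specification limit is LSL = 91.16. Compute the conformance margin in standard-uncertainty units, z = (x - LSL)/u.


u = U / k = 2.325 / 2 = 1.1625
margin = |LSL - x| = |91.16 - 91.715| = 0.555
z = margin / u = 0.555 / 1.1625
z = 0.4774

0.4774


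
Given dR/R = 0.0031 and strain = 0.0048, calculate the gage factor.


GF = (dR/R) / epsilon
= 0.0031 / 0.0048
= 0.6458

0.6458


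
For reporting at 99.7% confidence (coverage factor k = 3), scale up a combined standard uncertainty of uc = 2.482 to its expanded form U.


U = k * uc
U = 3 * 2.482
U = 7.4460

7.4460


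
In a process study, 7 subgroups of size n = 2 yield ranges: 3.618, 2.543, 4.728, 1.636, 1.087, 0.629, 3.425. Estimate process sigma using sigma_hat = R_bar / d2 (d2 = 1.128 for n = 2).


R_bar = (3.618 + 2.543 + 4.728 + 1.636 + 1.087 + 0.629 + 3.425) / 7
R_bar = 17.666 / 7 = 2.5237143
sigma_hat = R_bar / d2 = 2.5237143 / 1.128 = 2.2373

2.2373


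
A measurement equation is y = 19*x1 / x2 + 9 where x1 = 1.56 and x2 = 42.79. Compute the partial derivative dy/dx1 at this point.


y = 19*x1 / x2 + 9
dy/dx1 = 19/x2
Evaluate at x2 = 42.79: c1 = 19 / 42.79
c1 = 0.4440

0.4440


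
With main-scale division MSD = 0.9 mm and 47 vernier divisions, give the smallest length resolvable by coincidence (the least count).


LC = MSD / n_div
= 0.9 / 47
= 0.0191

0.0191


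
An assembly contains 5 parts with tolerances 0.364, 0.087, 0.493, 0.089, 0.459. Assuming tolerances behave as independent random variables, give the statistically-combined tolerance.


RSS = sqrt(0.364^2 + 0.087^2 + 0.493^2 + 0.089^2 + 0.459^2)
= sqrt(0.601716)
= 0.7757

0.7757


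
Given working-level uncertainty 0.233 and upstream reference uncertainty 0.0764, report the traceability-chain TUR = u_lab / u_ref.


TUR = u_lab / u_ref
= 0.233 / 0.0764
= 3.0497

3.0497


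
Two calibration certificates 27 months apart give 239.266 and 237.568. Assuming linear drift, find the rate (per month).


rate = (v2 - v1) / months
= (237.568 - 239.266) / 27
= -1.6980 / 27
= -0.0629

-0.0629


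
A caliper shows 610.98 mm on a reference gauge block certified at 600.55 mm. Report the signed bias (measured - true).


Systematic error = measured - true
= 610.98 - 600.55
= 10.4300

10.4300


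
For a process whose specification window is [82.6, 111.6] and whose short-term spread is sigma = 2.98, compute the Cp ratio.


Cp = (USL - LSL) / (6 * sigma)
= (111.6 - 82.6) / (6 * 2.98)
= 29.0000 / 17.8800
= 1.6219

1.6219


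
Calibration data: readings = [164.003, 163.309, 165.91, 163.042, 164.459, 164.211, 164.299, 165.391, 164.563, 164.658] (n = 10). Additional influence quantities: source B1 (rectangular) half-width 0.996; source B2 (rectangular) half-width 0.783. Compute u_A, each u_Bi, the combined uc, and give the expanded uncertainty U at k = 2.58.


mean = (164.003 + 163.309 + 165.91 + 163.042 + 164.459 + 164.211 + 164.299 + 165.391 + 164.563 + 164.658) / 10 = 164.3845
s = sqrt(sum((x - mean)^2)/(n-1)) = 0.85598342
u_A = s / sqrt(n) = 0.85598342 / sqrt(10) = 0.27068572
u_B1 = 0.996 / sqrt(3) = 0.57504087
u_B2 = 0.783 / sqrt(3) = 0.45206526
uc = sqrt(0.27068572^2 + 0.57504087^2 + 0.45206526^2) = 0.77993959
U = k * uc = 2.58 * 0.77993959
U = 2.0122

2.0122


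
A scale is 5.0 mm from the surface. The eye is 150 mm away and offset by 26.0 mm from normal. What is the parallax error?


error = h * offset / d
= 5.0 * 26.0 / 150
= 0.8667

0.8667


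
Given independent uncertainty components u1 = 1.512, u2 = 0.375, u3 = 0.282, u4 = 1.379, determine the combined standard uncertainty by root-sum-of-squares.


uc = sqrt(1.512^2 + 0.375^2 + 0.282^2 + 1.379^2)
uc = sqrt(4.407934)
uc = 2.0995

2.0995


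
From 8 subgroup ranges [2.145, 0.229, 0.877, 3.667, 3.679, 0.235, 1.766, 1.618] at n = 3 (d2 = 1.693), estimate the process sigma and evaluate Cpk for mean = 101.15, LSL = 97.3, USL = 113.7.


R_bar = (2.145 + 0.229 + 0.877 + 3.667 + 3.679 + 0.235 + 1.766 + 1.618) / 8 = 1.777
sigma = R_bar / d2 = 1.777 / 1.693 = 1.0496161
Cp = (USL - LSL)/(6*sigma) = (113.7 - 97.3)/(6*1.0496161) = 2.6041
Cpu = (113.7 - 101.15)/(3*1.0496161) = 3.9856
Cpl = (101.15 - 97.3)/(3*1.0496161) = 1.2227
Cpk = min(Cpu, Cpl) = 1.2227

1.2227


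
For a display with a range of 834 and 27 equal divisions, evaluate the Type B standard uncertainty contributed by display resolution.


resolution = range / divisions
resolution = 834 / 27 = 30.888889
u_res = resolution / (2*sqrt(3))
u_res = 30.888889 / 3.4641016
u_res = 8.9169

8.9169


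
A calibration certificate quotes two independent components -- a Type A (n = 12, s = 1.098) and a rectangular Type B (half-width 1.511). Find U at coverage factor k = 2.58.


u_A = s / sqrt(n) = 1.098 / sqrt(12) = 0.3169653
u_B = half_width / sqrt(3) = 1.511 / sqrt(3) = 0.87237626
uc = sqrt(u_A^2 + u_B^2) = sqrt(0.3169653^2 + 0.87237626^2) = 0.9281742
U = k * uc = 2.58 * 0.9281742
U = 2.3947

2.3947


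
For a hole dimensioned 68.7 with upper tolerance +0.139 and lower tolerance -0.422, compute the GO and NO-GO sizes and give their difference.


GO = nominal - lower_tol (smallest hole = maximum material condition)
GO = 68.7 - 0.422 = 68.278
NO-GO = nominal + upper_tol (largest hole = least material condition)
NO-GO = 68.7 + 0.139 = 68.839
spread = NO-GO - GO = 68.839 - 68.278 = 0.5610

0.5610


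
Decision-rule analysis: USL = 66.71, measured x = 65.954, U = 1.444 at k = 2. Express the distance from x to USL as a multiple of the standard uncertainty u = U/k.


u = U / k = 1.444 / 2 = 0.722
margin = |USL - x| = |66.71 - 65.954| = 0.756
z = margin / u = 0.756 / 0.722
z = 1.0471

1.0471


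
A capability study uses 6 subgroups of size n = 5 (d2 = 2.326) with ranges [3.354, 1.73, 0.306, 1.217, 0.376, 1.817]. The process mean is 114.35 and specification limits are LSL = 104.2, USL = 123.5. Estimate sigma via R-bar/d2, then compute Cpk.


R_bar = (3.354 + 1.73 + 0.306 + 1.217 + 0.376 + 1.817) / 6 = 1.4666667
sigma = R_bar / d2 = 1.4666667 / 2.326 = 0.63055318
Cp = (USL - LSL)/(6*sigma) = (123.5 - 104.2)/(6*0.63055318) = 5.1013
Cpu = (123.5 - 114.35)/(3*0.63055318) = 4.8370
Cpl = (114.35 - 104.2)/(3*0.63055318) = 5.3657
Cpk = min(Cpu, Cpl) = 4.8370

4.8370


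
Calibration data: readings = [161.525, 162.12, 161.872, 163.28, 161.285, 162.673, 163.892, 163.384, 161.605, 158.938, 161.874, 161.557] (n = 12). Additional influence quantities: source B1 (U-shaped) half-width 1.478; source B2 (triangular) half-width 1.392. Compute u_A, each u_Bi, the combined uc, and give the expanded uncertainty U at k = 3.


mean = (161.525 + 162.12 + 161.872 + 163.28 + 161.285 + 162.673 + 163.892 + 163.384 + 161.605 + 158.938 + 161.874 + 161.557) / 12 = 162.0004167
s = sqrt(sum((x - mean)^2)/(n-1)) = 1.2826845
u_A = s / sqrt(n) = 1.2826845 / sqrt(12) = 0.37027912
u_B1 = 1.478 / sqrt(2) = 1.0451038
u_B2 = 1.392 / sqrt(6) = 0.56828162
uc = sqrt(0.37027912^2 + 1.0451038^2 + 0.56828162^2) = 1.2459103
U = k * uc = 3 * 1.2459103
U = 3.7377

3.7377


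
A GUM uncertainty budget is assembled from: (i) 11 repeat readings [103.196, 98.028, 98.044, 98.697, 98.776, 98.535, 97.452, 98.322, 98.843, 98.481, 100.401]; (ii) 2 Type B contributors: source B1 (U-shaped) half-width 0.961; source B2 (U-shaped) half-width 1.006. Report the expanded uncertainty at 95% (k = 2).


mean = (103.196 + 98.028 + 98.044 + 98.697 + 98.776 + 98.535 + 97.452 + 98.322 + 98.843 + 98.481 + 100.401) / 11 = 98.97954545
s = sqrt(sum((x - mean)^2)/(n-1)) = 1.5789725
u_A = s / sqrt(n) = 1.5789725 / sqrt(11) = 0.47607812
u_B1 = 0.961 / sqrt(2) = 0.67952962
u_B2 = 1.006 / sqrt(2) = 0.71134942
uc = sqrt(0.47607812^2 + 0.67952962^2 + 0.71134942^2) = 1.0928993
U = k * uc = 2 * 1.0928993
U = 2.1858

2.1858


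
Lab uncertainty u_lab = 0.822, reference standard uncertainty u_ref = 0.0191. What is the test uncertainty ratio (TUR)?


TUR = u_lab / u_ref
= 0.822 / 0.0191
= 43.0366

43.0366


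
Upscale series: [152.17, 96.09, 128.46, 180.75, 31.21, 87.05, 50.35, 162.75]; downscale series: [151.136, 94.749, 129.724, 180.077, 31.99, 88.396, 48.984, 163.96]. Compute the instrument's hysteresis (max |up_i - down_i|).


|152.17 - 151.136| = 1.0340
|96.09 - 94.749| = 1.3410
|128.46 - 129.724| = 1.2640
|180.75 - 180.077| = 0.6730
|31.21 - 31.99| = 0.7800
|87.05 - 88.396| = 1.3460
|50.35 - 48.984| = 1.3660
|162.75 - 163.96| = 1.2100
hysteresis = max(diffs) = 1.3660

1.3660


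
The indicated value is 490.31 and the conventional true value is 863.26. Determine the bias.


Systematic error = measured - true
= 490.31 - 863.26
= -372.9500

-372.9500


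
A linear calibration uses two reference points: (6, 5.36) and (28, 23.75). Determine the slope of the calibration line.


slope = (y2 - y1) / (x2 - x1)
= (23.75 - 5.36) / (28 - 6)
= 18.3900 / 22
= 0.8359

0.8359


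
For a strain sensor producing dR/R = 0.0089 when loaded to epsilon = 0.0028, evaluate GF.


GF = (dR/R) / epsilon
= 0.0089 / 0.0028
= 3.1786

3.1786


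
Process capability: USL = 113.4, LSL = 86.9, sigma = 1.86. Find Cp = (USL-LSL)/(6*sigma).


Cp = (USL - LSL) / (6 * sigma)
= (113.4 - 86.9) / (6 * 1.86)
= 26.5000 / 11.1600
= 2.3746

2.3746


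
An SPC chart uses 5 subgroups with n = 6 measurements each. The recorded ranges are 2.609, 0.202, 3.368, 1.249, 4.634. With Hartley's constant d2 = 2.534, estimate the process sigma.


R_bar = (2.609 + 0.202 + 3.368 + 1.249 + 4.634) / 5
R_bar = 12.062 / 5 = 2.4124
sigma_hat = R_bar / d2 = 2.4124 / 2.534 = 0.9520

0.9520


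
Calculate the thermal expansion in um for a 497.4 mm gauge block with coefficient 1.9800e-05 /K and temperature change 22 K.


dL = L * alpha * dT
= 497.4 * 1.9800e-05 * 22
= 0.2166674 mm
dL_um = 0.2166674 * 1000 = 216.6674 um

216.6674


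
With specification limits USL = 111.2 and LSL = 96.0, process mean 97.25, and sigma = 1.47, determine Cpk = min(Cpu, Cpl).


Cpu = (USL - mean) / (3*sigma) = (111.2 - 97.25) / (3*1.47) = 3.1633
Cpl = (mean - LSL) / (3*sigma) = (97.25 - 96.0) / (3*1.47) = 0.2834
Cpk = min(Cpu, Cpl) = 0.2834

0.2834


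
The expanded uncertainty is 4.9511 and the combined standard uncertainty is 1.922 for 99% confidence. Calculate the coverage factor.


k = U / uc
k = 4.9511 / 1.922
k = 2.576

2.576


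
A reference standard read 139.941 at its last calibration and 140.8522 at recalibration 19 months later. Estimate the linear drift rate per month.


rate = (v2 - v1) / months
= (140.8522 - 139.941) / 19
= 0.9112 / 19
= 0.0480

0.0480


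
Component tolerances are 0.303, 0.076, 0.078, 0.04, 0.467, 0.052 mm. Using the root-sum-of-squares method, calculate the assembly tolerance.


RSS = sqrt(0.303^2 + 0.076^2 + 0.078^2 + 0.04^2 + 0.467^2 + 0.052^2)
= sqrt(0.326062)
= 0.5710

0.5710


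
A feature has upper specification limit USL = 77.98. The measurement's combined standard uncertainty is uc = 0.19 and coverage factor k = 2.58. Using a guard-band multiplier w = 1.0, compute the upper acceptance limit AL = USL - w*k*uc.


U = k * uc = 2.58 * 0.19 = 0.4902
guard band g = w * U = 1.0 * 0.4902 = 0.4902
AL = USL - g = 77.98 - 0.4902
AL = 77.4898

77.4898


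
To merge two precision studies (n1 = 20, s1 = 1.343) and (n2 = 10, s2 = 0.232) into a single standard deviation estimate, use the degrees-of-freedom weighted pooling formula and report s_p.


s_p = sqrt(((n1-1)*s1^2 + (n2-1)*s2^2) / (n1+n2-2))
numerator = (20-1)*1.343^2 + (10-1)*0.232^2 = 34.269331 + 0.484416 = 34.753747
denominator = 20 + 10 - 2 = 28
s_p^2 = 34.753747 / 28 = 1.2412052
s_p = sqrt(1.2412052) = 1.1141

1.1141


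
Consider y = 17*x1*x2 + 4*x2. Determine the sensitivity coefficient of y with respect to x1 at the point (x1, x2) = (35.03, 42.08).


y = 17*x1*x2 + 4*x2
dy/dx1 = 17*x2
Evaluate at x2 = 42.08: c1 = 17 * 42.08
c1 = 715.3600

715.3600


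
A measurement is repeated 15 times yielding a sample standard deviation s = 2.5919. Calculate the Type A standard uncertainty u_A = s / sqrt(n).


u_A = s / sqrt(n)
u_A = 2.5919 / sqrt(15)
u_A = 2.5919 / 3.8729833
u_A = 0.6692

0.6692


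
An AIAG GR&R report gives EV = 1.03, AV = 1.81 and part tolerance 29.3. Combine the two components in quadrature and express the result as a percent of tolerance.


GRR = sqrt(EV^2 + AV^2) = sqrt(1.03^2 + 1.81^2) = 2.0825465
%GRR = GRR / tol * 100 = 2.0825465 / 29.3 * 100
%GRR = 7.1077

7.1077


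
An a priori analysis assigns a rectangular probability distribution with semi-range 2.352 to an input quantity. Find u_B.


u_B = half_width / sqrt(3)
u_B = 2.352 / 1.7320508
u_B = 1.3579

1.3579


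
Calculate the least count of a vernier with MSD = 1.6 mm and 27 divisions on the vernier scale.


LC = MSD / n_div
= 1.6 / 27
= 0.0593

0.0593


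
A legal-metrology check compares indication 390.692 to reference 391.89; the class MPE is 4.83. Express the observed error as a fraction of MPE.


e = indication - reference = 390.692 - 391.89 = -1.1980
|e| = 1.1980
ratio = |e| / MPE = 1.1980 / 4.83
ratio = 0.2480

0.2480


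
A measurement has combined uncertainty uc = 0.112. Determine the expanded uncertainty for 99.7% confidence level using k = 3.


U = k * uc
U = 3 * 0.112
U = 0.3360

0.3360


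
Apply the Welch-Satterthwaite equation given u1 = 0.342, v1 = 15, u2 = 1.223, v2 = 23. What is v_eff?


uc = sqrt(u1^2 + u2^2) = sqrt(0.342^2 + 1.223^2) = 1.2699185
v_eff = uc^4 / (u1^4/v1 + u2^4/v2)
= 1.2699185^4 / (0.342^4/15 + 1.223^4/23)
= 2.6007787 / 0.098181832
v_eff = 26.4894

26.4894


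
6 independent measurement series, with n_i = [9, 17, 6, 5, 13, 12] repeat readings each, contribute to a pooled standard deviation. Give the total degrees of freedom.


nu = sum_i (n_i - 1)
nu = ((9 - 1) + (17 - 1) + (6 - 1) + (5 - 1) + (13 - 1) + (12 - 1))
nu = 8 + 16 + 5 + 4 + 12 + 11
nu = 56

56


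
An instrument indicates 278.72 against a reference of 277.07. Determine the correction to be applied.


Correction = standard - reading
= 277.07 - 278.72
= -1.6500

-1.6500


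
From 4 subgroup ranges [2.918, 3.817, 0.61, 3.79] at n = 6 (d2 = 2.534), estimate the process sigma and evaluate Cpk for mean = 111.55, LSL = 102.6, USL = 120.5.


R_bar = (2.918 + 3.817 + 0.61 + 3.79) / 4 = 2.78375
sigma = R_bar / d2 = 2.78375 / 2.534 = 1.0985596
Cp = (USL - LSL)/(6*sigma) = (120.5 - 102.6)/(6*1.0985596) = 2.7157
Cpu = (120.5 - 111.55)/(3*1.0985596) = 2.7157
Cpl = (111.55 - 102.6)/(3*1.0985596) = 2.7157
Cpk = min(Cpu, Cpl) = 2.7157

2.7157


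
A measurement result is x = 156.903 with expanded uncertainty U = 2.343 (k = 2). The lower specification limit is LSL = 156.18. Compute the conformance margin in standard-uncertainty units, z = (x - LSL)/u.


u = U / k = 2.343 / 2 = 1.1715
margin = |LSL - x| = |156.18 - 156.903| = 0.723
z = margin / u = 0.723 / 1.1715
z = 0.6172

0.6172


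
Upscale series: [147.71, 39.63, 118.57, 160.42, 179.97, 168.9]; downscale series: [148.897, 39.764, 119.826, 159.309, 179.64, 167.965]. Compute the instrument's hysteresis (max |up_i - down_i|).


|147.71 - 148.897| = 1.1870
|39.63 - 39.764| = 0.1340
|118.57 - 119.826| = 1.2560
|160.42 - 159.309| = 1.1110
|179.97 - 179.64| = 0.3300
|168.9 - 167.965| = 0.9350
hysteresis = max(diffs) = 1.2560

1.2560


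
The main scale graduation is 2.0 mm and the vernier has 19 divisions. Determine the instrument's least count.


LC = MSD / n_div
= 2.0 / 19
= 0.1053

0.1053


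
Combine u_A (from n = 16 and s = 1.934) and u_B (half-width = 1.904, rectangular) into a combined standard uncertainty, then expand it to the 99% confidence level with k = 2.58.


u_A = s / sqrt(n) = 1.934 / sqrt(16) = 0.4835
u_B = half_width / sqrt(3) = 1.904 / sqrt(3) = 1.0992749
uc = sqrt(u_A^2 + u_B^2) = sqrt(0.4835^2 + 1.0992749^2) = 1.200907
U = k * uc = 2.58 * 1.200907
U = 3.0983

3.0983


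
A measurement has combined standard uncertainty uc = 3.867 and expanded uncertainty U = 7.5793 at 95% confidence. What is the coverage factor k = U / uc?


k = U / uc
k = 7.5793 / 3.867
k = 1.96

1.96


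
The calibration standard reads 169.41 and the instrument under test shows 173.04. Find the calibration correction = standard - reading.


Correction = standard - reading
= 169.41 - 173.04
= -3.6300

-3.6300


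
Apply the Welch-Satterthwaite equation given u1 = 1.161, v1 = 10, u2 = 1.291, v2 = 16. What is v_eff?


uc = sqrt(u1^2 + u2^2) = sqrt(1.161^2 + 1.291^2) = 1.7362609
v_eff = uc^4 / (u1^4/v1 + u2^4/v2)
= 1.7362609^4 / (1.161^4/10 + 1.291^4/16)
= 9.0878247 / 0.3553032
v_eff = 25.5777

25.5777


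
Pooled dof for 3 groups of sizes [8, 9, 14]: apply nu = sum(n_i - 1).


nu = sum_i (n_i - 1)
nu = ((8 - 1) + (9 - 1) + (14 - 1))
nu = 7 + 8 + 13
nu = 28

28


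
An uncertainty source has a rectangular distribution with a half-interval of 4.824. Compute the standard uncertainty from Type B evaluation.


u_B = half_width / sqrt(3)
u_B = 4.824 / 1.7320508
u_B = 2.7851

2.7851


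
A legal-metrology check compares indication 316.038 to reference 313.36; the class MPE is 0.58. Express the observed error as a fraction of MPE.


e = indication - reference = 316.038 - 313.36 = 2.6780
|e| = 2.6780
ratio = |e| / MPE = 2.6780 / 0.58
ratio = 4.6172

4.6172


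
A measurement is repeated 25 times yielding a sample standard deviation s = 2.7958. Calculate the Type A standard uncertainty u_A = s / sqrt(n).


u_A = s / sqrt(n)
u_A = 2.7958 / sqrt(25)
u_A = 2.7958 / 5
u_A = 0.5592

0.5592


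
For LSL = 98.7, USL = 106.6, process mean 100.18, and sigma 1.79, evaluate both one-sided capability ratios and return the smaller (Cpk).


Cpu = (USL - mean) / (3*sigma) = (106.6 - 100.18) / (3*1.79) = 1.1955
Cpl = (mean - LSL) / (3*sigma) = (100.18 - 98.7) / (3*1.79) = 0.2756
Cpk = min(Cpu, Cpl) = 0.2756

0.2756


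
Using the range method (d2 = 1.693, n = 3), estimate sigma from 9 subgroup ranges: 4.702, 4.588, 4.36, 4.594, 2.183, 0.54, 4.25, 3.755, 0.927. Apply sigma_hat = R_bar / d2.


R_bar = (4.702 + 4.588 + 4.36 + 4.594 + 2.183 + 0.54 + 4.25 + 3.755 + 0.927) / 9
R_bar = 29.899 / 9 = 3.3221111
sigma_hat = R_bar / d2 = 3.3221111 / 1.693 = 1.9623

1.9623


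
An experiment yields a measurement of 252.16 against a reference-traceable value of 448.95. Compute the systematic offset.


Systematic error = measured - true
= 252.16 - 448.95
= -196.7900

-196.7900


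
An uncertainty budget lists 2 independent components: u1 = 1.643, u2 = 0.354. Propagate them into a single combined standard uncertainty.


uc = sqrt(1.643^2 + 0.354^2)
uc = sqrt(2.824765)
uc = 1.6807

1.6807


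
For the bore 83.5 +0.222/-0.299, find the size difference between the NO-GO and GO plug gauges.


GO = nominal - lower_tol (smallest hole = maximum material condition)
GO = 83.5 - 0.299 = 83.201
NO-GO = nominal + upper_tol (largest hole = least material condition)
NO-GO = 83.5 + 0.222 = 83.722
spread = NO-GO - GO = 83.722 - 83.201 = 0.5210

0.5210


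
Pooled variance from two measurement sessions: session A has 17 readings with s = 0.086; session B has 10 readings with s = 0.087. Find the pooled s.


s_p = sqrt(((n1-1)*s1^2 + (n2-1)*s2^2) / (n1+n2-2))
numerator = (17-1)*0.086^2 + (10-1)*0.087^2 = 0.118336 + 0.068121 = 0.186457
denominator = 17 + 10 - 2 = 25
s_p^2 = 0.186457 / 25 = 0.00745828
s_p = sqrt(0.00745828) = 0.0864

0.0864


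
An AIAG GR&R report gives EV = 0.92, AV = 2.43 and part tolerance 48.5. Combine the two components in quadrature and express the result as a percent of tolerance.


GRR = sqrt(EV^2 + AV^2) = sqrt(0.92^2 + 2.43^2) = 2.5983264
%GRR = GRR / tol * 100 = 2.5983264 / 48.5 * 100
%GRR = 5.3574

5.3574


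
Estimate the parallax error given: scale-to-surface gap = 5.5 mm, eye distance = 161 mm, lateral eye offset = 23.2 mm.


error = h * offset / d
= 5.5 * 23.2 / 161
= 0.7925

0.7925


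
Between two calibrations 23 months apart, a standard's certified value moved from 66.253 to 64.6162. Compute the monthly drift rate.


rate = (v2 - v1) / months
= (64.6162 - 66.253) / 23
= -1.6368 / 23
= -0.0712

-0.0712


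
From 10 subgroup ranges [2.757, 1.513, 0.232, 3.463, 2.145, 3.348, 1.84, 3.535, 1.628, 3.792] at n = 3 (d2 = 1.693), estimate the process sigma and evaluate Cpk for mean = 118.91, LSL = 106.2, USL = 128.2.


R_bar = (2.757 + 1.513 + 0.232 + 3.463 + 2.145 + 3.348 + 1.84 + 3.535 + 1.628 + 3.792) / 10 = 2.4253
sigma = R_bar / d2 = 2.4253 / 1.693 = 1.4325458
Cp = (USL - LSL)/(6*sigma) = (128.2 - 106.2)/(6*1.4325458) = 2.5595
Cpu = (128.2 - 118.91)/(3*1.4325458) = 2.1617
Cpl = (118.91 - 106.2)/(3*1.4325458) = 2.9574
Cpk = min(Cpu, Cpl) = 2.1617

2.1617


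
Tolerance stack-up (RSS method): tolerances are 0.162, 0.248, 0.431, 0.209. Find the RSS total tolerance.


RSS = sqrt(0.162^2 + 0.248^2 + 0.431^2 + 0.209^2)
= sqrt(0.31719)
= 0.5632

0.5632


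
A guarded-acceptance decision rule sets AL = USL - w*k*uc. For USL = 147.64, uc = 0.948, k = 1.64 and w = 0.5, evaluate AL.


U = k * uc = 1.64 * 0.948 = 1.55472
guard band g = w * U = 0.5 * 1.55472 = 0.77736
AL = USL - g = 147.64 - 0.77736
AL = 146.8626

146.8626


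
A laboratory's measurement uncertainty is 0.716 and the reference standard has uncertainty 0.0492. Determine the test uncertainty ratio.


TUR = u_lab / u_ref
= 0.716 / 0.0492
= 14.5528

14.5528


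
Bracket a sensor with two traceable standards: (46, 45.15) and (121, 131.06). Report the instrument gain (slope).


slope = (y2 - y1) / (x2 - x1)
= (131.06 - 45.15) / (121 - 46)
= 85.9100 / 75
= 1.1455

1.1455


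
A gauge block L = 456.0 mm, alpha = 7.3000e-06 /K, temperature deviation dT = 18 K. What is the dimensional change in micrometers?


dL = L * alpha * dT
= 456.0 * 7.3000e-06 * 18
= 0.0599184 mm
dL_um = 0.0599184 * 1000 = 59.9184 um

59.9184


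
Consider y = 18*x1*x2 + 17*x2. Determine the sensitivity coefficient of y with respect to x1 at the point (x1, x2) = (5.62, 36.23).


y = 18*x1*x2 + 17*x2
dy/dx1 = 18*x2
Evaluate at x2 = 36.23: c1 = 18 * 36.23
c1 = 652.1400

652.1400


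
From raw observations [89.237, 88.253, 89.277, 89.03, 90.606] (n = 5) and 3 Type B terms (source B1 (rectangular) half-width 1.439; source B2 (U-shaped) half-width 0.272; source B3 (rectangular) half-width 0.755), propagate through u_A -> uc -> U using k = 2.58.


mean = (89.237 + 88.253 + 89.277 + 89.03 + 90.606) / 5 = 89.2806
s = sqrt(sum((x - mean)^2)/(n-1)) = 0.84813932
u_A = s / sqrt(n) = 0.84813932 / sqrt(5) = 0.37929943
u_B1 = 1.439 / sqrt(3) = 0.83080704
u_B2 = 0.272 / sqrt(2) = 0.19233304
u_B3 = 0.755 / sqrt(3) = 0.43589945
uc = sqrt(0.37929943^2 + 0.83080704^2 + 0.19233304^2 + 0.43589945^2) = 1.0301013
U = k * uc = 2.58 * 1.0301013
U = 2.6577

2.6577
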